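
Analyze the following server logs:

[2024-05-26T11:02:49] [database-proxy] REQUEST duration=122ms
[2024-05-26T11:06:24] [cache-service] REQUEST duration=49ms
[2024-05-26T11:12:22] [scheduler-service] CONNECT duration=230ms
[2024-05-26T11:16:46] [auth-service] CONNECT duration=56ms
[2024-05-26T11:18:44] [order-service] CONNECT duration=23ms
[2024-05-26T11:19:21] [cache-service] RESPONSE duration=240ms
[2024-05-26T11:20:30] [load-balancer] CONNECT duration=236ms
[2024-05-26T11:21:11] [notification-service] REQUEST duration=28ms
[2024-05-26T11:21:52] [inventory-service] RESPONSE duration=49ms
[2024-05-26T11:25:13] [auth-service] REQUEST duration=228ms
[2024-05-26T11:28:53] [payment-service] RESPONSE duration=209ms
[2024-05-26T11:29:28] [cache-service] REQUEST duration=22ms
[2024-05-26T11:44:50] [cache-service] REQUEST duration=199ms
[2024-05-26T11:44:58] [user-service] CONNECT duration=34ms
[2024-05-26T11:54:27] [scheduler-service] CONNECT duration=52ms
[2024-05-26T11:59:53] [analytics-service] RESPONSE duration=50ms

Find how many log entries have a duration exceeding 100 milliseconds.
7

To count timeouts:

1. Threshold: 100ms
2. Extract duration from each log entry
3. Count entries where duration > 100
4. Timeout count: 7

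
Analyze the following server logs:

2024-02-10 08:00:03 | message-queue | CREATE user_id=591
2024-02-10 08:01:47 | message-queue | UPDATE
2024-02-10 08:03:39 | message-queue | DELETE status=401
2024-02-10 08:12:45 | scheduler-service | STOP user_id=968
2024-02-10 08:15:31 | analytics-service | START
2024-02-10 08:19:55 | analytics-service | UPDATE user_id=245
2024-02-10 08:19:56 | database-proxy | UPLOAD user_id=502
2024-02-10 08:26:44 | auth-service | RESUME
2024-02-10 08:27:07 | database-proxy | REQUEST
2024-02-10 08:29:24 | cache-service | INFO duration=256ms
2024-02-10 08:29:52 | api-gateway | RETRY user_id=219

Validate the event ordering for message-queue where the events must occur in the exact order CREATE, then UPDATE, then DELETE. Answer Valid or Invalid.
Valid

To validate ordering:

1. Required order: CREATE → UPDATE → DELETE
2. Rule: the events must occur in the exact order CREATE, then UPDATE, then DELETE
3. Check actual order of events for message-queue
4. Result: Valid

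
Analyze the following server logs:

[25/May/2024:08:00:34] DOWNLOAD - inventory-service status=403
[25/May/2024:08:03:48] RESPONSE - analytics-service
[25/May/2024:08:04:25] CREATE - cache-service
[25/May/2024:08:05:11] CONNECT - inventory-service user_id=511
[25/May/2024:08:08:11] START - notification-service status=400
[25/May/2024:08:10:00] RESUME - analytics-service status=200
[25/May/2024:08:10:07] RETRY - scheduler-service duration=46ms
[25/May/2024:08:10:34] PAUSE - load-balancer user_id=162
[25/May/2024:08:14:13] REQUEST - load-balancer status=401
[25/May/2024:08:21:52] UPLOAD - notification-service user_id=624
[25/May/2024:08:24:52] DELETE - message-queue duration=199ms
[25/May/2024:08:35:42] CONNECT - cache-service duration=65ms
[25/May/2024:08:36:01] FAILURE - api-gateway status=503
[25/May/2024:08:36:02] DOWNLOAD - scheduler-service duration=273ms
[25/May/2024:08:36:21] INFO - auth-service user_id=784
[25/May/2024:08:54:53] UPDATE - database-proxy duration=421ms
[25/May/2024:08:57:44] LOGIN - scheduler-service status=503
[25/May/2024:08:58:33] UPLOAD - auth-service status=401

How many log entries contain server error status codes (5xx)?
2

To find matching entries:

1. Pattern to match: server error status codes (5xx)
2. Scan each log entry for the pattern
3. Count matches: 2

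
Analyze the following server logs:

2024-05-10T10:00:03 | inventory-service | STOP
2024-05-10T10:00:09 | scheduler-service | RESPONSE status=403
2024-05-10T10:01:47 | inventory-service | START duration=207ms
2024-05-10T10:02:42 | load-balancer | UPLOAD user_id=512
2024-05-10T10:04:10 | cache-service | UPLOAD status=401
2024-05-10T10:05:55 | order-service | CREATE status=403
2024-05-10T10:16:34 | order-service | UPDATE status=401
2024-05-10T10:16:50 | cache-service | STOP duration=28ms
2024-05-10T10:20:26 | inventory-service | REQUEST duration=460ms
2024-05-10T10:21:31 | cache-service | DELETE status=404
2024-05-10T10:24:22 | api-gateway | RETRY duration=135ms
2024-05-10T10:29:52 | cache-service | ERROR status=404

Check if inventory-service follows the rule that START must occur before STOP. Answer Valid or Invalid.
Invalid

To validate ordering:

1. Required order: START → STOP
2. Rule: START must occur before STOP
3. Check actual order of events for inventory-service
4. Result: Invalid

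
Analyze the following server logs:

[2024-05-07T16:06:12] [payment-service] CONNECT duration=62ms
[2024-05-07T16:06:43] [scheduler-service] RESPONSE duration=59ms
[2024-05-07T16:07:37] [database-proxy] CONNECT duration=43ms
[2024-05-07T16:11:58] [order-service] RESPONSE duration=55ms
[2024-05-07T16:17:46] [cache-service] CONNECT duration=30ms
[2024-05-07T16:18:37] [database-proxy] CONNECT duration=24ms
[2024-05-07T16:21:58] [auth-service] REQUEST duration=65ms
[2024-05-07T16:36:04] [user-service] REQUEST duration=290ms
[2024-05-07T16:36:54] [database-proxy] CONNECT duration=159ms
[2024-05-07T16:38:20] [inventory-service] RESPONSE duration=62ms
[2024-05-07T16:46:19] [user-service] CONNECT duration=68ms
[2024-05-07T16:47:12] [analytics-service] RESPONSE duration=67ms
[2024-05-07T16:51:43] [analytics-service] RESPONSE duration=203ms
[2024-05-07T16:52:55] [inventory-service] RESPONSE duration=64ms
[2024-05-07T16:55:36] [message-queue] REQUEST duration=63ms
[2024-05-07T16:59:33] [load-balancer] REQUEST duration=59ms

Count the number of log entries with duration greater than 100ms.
3

To count timeouts:

1. Threshold: 100ms
2. Extract duration from each log entry
3. Count entries where duration > 100
4. Timeout count: 3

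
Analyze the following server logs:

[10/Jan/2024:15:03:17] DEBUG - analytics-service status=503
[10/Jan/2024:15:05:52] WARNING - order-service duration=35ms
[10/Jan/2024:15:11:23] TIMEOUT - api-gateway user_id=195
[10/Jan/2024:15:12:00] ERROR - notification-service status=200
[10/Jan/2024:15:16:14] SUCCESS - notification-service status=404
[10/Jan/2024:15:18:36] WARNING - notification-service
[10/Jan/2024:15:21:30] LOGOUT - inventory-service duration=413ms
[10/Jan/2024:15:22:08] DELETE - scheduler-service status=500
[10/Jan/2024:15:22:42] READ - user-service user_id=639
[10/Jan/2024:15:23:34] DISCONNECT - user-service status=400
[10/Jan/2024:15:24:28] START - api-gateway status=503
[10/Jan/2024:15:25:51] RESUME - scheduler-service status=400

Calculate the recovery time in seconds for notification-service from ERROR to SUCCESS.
254

To calculate recovery time:

1. Find ERROR event for notification-service: 10/Jan/2024:15:12:00
2. Find next SUCCESS event for notification-service: 10/Jan/2024:15:16:14
3. Recovery time: 10/Jan/2024:15:16:14 - 10/Jan/2024:15:12:00 = 254 seconds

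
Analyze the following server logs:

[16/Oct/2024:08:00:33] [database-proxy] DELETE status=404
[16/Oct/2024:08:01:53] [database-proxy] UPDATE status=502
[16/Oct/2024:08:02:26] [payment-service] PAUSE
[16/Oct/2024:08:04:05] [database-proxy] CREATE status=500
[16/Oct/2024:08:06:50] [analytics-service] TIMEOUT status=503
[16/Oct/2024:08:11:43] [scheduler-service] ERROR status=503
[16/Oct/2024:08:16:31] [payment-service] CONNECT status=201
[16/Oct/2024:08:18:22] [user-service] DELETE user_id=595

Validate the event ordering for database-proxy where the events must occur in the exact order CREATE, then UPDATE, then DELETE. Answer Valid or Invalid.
Invalid

To validate ordering:

1. Required order: CREATE → UPDATE → DELETE
2. Rule: the events must occur in the exact order CREATE, then UPDATE, then DELETE
3. Check actual order of events for database-proxy
4. Result: Invalid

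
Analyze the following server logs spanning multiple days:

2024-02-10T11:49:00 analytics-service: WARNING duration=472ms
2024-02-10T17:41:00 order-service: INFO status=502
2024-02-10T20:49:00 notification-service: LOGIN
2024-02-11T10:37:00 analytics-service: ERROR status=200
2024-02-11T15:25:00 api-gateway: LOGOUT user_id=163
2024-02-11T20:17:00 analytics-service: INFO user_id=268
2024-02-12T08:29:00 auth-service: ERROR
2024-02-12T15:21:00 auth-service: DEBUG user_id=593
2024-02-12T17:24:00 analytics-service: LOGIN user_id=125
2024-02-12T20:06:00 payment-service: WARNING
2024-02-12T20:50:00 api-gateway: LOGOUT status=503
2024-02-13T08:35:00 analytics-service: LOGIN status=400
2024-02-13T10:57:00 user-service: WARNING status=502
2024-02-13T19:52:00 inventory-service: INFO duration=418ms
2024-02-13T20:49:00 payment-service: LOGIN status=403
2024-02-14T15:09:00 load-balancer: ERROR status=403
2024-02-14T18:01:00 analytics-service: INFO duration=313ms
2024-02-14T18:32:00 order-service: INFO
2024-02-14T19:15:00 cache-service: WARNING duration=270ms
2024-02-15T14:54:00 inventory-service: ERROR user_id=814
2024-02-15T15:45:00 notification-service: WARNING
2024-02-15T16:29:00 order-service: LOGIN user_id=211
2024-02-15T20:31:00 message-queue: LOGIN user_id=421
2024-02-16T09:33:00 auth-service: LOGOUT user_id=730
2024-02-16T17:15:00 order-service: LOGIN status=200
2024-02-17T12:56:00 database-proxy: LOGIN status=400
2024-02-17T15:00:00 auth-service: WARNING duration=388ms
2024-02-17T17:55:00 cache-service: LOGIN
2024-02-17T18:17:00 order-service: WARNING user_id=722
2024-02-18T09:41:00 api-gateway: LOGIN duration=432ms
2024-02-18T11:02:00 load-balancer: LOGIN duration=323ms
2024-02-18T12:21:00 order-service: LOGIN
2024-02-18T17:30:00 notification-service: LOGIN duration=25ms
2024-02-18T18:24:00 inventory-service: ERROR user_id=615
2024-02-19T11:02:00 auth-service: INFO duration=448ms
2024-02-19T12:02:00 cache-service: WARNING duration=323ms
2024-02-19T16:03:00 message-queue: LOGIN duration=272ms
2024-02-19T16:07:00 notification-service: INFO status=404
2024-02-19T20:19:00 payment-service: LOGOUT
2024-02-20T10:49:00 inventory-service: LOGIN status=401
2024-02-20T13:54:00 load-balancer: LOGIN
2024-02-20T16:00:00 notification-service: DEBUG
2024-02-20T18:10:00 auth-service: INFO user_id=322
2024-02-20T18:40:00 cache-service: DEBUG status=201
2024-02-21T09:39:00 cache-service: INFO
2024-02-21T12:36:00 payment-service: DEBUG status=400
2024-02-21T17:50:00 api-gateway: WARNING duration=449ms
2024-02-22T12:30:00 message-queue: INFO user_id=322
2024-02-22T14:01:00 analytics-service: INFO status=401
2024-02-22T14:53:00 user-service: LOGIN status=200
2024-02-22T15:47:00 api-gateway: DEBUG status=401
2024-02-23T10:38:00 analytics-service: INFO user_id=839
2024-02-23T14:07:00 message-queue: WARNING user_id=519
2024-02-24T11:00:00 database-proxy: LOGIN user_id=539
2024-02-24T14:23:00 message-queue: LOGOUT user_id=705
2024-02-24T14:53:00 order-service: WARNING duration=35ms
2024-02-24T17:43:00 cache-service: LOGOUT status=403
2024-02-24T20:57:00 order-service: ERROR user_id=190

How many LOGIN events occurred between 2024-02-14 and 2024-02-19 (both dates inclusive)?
10

To filter by date range:

1. Date range: 2024-02-14 through 2024-02-19, both dates inclusive
2. Filter for LOGIN events whose date falls in this range
3. Count matching events: 10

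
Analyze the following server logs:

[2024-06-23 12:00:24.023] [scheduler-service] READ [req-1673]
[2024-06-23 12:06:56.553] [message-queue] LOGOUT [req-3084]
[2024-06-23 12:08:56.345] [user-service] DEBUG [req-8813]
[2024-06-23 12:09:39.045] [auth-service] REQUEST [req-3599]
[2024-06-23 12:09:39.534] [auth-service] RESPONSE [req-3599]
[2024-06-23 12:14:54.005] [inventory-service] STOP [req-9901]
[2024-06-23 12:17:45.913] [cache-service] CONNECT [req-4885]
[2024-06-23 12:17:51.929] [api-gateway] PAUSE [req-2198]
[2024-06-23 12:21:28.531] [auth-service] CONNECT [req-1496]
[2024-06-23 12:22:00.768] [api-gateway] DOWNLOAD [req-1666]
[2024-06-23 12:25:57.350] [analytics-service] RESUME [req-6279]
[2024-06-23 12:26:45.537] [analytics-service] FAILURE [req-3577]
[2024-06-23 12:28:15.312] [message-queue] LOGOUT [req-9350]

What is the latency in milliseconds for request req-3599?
489

To calculate latency:

1. Find REQUEST with id req-3599: 2024-06-23 12:09:39.045
2. Find RESPONSE with id req-3599: 2024-06-23 12:09:39.534
3. Latency: 2024-06-23 12:09:39.534 - 2024-06-23 12:09:39.045 = 489ms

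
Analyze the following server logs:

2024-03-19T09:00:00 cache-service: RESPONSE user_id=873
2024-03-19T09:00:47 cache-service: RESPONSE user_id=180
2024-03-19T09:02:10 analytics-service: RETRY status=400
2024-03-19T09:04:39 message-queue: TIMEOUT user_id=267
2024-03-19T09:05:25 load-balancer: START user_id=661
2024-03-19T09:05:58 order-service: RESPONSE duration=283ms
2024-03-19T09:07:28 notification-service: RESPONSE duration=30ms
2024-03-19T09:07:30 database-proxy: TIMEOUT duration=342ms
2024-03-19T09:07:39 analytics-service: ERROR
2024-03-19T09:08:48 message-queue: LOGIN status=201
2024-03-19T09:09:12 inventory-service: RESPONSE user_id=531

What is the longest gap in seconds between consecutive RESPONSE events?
311

To find the longest gap:

1. Extract all RESPONSE events in chronological order
2. Calculate time differences between consecutive events
3. Find the maximum difference
4. Longest gap: 311 seconds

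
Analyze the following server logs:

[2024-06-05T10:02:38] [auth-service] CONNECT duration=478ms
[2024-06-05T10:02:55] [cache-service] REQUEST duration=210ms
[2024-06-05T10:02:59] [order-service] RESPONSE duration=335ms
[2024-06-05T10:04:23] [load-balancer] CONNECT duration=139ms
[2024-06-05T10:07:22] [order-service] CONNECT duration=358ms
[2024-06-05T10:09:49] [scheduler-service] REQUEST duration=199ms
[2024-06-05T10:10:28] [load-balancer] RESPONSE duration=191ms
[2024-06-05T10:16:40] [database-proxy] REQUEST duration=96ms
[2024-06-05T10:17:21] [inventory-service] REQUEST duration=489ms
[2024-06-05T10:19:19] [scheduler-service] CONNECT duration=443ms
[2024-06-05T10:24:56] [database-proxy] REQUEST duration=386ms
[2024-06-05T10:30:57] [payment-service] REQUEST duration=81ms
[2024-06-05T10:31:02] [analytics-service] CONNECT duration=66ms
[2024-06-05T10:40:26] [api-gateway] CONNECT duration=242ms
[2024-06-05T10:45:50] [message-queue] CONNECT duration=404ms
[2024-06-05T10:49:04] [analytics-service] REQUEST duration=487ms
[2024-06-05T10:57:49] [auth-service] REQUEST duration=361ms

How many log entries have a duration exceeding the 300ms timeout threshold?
9

To count timeouts:

1. Threshold: 300ms
2. Extract duration from each log entry
3. Count entries where duration > 300
4. Timeout count: 9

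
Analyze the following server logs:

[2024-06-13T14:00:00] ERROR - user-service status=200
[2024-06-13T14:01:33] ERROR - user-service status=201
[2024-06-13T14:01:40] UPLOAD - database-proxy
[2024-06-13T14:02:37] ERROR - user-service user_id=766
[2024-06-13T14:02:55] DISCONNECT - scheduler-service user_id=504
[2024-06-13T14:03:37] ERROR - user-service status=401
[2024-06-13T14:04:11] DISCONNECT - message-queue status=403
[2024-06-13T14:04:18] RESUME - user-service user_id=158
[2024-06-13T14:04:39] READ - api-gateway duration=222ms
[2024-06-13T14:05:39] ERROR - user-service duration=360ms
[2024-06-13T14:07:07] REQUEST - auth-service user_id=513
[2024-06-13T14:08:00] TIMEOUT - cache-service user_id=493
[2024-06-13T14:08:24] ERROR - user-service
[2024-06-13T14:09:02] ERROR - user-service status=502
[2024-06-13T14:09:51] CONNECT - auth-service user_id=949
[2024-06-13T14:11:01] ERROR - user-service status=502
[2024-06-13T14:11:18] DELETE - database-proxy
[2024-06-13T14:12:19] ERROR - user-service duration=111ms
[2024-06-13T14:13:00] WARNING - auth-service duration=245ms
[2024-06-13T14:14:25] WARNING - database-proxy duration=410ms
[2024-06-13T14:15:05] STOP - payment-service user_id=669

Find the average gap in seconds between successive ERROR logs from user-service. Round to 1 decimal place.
92.4

To calculate average interval:

1. Find all ERROR events for user-service in order
2. Calculate time gaps between consecutive events
3. Compute mean of gaps: 739 / 8 = 92.4 seconds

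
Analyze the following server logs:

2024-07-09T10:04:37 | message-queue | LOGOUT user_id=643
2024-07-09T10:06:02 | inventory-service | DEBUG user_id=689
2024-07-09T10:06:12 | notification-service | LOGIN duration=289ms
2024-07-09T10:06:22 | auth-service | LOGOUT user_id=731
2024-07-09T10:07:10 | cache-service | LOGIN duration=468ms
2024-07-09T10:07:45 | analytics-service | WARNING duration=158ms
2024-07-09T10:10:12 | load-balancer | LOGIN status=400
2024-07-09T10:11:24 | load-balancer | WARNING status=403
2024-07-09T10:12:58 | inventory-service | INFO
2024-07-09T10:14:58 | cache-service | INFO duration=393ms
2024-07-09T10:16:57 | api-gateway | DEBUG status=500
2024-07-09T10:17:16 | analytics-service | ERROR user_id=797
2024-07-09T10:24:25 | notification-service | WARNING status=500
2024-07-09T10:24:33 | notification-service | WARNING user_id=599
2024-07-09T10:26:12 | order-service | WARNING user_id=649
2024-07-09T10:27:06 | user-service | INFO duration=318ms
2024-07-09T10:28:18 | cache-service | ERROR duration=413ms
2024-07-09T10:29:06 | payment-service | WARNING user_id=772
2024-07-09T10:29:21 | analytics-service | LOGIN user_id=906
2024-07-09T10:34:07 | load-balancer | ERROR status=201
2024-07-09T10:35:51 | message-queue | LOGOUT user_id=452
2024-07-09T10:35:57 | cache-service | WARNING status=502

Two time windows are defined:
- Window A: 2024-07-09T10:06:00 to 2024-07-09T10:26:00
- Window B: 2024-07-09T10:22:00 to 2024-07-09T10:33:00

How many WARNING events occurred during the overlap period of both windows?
2

To find overlap events:

1. Window A: 2024-07-09T10:06:00 to 2024-07-09T10:26:00
2. Window B: 2024-07-09T10:22:00 to 2024-07-09T10:33:00
3. Overlap period: 2024-07-09T10:22:00 to 2024-07-09T10:26:00
4. Count WARNING events in overlap: 2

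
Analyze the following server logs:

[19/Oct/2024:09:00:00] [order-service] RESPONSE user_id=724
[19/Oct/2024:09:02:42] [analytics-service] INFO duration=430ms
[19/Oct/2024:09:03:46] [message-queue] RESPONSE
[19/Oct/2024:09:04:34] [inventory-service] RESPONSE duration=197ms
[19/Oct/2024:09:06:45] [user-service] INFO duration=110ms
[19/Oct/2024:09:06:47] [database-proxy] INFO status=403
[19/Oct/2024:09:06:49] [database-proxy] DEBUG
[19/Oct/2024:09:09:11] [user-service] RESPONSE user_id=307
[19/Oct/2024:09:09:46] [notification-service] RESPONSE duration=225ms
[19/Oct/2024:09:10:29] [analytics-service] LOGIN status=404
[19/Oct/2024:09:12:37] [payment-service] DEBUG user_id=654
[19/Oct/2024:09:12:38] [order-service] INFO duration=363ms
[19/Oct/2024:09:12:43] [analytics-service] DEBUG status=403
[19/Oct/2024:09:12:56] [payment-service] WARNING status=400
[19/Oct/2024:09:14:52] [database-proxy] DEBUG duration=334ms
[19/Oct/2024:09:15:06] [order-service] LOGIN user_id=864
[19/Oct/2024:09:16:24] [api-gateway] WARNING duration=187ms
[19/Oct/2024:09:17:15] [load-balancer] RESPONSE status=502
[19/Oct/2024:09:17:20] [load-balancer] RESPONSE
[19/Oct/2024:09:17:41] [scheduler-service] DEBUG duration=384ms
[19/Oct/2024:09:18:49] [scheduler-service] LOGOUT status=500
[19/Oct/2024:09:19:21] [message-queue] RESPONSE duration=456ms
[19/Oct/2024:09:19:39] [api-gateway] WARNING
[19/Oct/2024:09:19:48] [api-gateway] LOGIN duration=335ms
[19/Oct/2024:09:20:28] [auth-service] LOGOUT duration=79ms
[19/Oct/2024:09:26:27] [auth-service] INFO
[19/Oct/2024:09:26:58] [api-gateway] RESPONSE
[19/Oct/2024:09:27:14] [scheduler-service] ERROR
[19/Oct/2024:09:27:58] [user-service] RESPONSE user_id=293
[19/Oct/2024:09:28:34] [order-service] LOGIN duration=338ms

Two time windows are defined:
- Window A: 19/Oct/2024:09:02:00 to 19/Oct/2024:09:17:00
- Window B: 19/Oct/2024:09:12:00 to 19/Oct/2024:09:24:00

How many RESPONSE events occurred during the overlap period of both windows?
0

To find overlap events:

1. Window A: 19/Oct/2024:09:02:00 to 19/Oct/2024:09:17:00
2. Window B: 19/Oct/2024:09:12:00 to 19/Oct/2024:09:24:00
3. Overlap period: 19/Oct/2024:09:12:00 to 19/Oct/2024:09:17:00
4. Count RESPONSE events in overlap: 0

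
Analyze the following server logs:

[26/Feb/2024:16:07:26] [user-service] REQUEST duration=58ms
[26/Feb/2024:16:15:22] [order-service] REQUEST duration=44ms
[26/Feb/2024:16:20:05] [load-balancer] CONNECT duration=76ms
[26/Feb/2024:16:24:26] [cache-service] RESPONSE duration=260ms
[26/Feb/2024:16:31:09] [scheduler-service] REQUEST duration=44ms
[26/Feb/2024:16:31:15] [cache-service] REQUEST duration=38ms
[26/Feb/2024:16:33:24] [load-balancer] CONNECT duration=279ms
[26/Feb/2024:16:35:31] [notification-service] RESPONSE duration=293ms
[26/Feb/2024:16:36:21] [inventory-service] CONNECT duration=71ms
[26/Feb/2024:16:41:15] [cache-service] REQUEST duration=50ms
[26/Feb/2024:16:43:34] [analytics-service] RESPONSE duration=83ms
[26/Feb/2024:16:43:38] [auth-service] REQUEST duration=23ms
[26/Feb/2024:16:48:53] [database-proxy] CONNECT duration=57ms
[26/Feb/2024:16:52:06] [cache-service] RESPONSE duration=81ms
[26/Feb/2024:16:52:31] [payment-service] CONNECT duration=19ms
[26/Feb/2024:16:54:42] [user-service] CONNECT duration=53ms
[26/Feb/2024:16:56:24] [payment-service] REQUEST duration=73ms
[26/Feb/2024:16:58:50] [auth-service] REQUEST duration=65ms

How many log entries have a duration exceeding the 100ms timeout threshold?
3

To count timeouts:

1. Threshold: 100ms
2. Extract duration from each log entry
3. Count entries where duration > 100
4. Timeout count: 3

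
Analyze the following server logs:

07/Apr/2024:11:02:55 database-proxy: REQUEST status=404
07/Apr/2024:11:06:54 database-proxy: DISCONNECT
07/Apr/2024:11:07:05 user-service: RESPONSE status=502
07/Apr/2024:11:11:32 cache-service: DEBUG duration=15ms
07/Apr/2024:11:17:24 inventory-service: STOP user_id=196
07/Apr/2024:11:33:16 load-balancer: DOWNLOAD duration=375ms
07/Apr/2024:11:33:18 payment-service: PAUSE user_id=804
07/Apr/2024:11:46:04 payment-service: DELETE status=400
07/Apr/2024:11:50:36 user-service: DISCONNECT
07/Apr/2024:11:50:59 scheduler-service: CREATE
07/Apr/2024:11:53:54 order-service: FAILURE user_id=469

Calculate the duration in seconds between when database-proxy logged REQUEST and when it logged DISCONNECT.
239

To find the time between events:

1. Locate the first REQUEST event for database-proxy: 07/Apr/2024:11:02:55
2. Locate the first DISCONNECT event for database-proxy: 07/Apr/2024:11:06:54
3. Calculate the difference: 07/Apr/2024:11:06:54 - 07/Apr/2024:11:02:55 = 239 seconds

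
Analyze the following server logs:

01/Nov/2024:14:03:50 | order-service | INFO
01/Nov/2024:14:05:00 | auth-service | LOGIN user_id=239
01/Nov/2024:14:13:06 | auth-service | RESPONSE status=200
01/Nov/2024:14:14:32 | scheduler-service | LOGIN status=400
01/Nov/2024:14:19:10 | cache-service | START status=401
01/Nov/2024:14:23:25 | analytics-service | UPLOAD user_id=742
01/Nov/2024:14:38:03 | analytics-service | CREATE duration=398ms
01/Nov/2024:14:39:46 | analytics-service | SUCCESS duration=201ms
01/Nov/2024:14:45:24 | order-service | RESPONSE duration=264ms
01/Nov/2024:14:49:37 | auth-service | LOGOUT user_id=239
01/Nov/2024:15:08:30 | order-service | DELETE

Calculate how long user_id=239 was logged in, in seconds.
2677

To calculate session duration:

1. Find LOGIN event for user_id=239: 01/Nov/2024:14:05:00
2. Find LOGOUT event for user_id=239: 01/Nov/2024:14:49:37
3. Session duration: 01/Nov/2024:14:49:37 - 01/Nov/2024:14:05:00 = 2677 seconds (44 minutes)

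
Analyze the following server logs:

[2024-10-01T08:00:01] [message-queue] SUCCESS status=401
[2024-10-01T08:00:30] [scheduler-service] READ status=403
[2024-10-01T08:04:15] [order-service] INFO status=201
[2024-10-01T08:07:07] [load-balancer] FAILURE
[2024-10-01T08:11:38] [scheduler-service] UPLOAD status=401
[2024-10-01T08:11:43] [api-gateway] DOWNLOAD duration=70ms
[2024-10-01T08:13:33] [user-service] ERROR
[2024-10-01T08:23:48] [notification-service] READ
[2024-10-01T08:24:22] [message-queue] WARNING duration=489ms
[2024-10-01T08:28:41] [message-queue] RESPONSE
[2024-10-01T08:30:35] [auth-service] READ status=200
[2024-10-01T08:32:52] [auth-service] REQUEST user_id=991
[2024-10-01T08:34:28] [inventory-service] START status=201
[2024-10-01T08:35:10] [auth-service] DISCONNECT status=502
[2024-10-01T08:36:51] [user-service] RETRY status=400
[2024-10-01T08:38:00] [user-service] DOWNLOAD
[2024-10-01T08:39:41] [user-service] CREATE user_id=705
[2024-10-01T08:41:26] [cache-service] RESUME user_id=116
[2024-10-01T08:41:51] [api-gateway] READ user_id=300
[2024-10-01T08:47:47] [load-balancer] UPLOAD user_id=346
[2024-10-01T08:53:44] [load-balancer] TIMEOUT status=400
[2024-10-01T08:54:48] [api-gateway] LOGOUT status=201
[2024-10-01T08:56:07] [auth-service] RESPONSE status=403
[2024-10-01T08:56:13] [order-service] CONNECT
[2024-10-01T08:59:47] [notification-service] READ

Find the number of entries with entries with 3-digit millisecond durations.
1

To find matching entries:

1. Pattern to match: entries with 3-digit millisecond durations
2. Scan each log entry for the pattern
3. Count matches: 1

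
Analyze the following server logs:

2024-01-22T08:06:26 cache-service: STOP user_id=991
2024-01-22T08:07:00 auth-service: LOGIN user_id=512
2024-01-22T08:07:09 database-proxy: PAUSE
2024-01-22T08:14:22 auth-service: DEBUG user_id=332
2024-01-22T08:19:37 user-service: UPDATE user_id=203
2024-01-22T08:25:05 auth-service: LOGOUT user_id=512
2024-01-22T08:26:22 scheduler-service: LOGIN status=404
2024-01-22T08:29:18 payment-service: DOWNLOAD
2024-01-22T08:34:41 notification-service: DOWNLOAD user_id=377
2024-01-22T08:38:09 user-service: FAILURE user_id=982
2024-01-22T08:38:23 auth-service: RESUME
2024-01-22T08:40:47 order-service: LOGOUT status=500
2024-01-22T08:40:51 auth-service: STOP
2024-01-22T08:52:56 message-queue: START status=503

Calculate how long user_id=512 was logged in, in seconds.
1085

To calculate session duration:

1. Find LOGIN event for user_id=512: 2024-01-22T08:07:00
2. Find LOGOUT event for user_id=512: 2024-01-22T08:25:05
3. Session duration: 2024-01-22T08:25:05 - 2024-01-22T08:07:00 = 1085 seconds (18 minutes)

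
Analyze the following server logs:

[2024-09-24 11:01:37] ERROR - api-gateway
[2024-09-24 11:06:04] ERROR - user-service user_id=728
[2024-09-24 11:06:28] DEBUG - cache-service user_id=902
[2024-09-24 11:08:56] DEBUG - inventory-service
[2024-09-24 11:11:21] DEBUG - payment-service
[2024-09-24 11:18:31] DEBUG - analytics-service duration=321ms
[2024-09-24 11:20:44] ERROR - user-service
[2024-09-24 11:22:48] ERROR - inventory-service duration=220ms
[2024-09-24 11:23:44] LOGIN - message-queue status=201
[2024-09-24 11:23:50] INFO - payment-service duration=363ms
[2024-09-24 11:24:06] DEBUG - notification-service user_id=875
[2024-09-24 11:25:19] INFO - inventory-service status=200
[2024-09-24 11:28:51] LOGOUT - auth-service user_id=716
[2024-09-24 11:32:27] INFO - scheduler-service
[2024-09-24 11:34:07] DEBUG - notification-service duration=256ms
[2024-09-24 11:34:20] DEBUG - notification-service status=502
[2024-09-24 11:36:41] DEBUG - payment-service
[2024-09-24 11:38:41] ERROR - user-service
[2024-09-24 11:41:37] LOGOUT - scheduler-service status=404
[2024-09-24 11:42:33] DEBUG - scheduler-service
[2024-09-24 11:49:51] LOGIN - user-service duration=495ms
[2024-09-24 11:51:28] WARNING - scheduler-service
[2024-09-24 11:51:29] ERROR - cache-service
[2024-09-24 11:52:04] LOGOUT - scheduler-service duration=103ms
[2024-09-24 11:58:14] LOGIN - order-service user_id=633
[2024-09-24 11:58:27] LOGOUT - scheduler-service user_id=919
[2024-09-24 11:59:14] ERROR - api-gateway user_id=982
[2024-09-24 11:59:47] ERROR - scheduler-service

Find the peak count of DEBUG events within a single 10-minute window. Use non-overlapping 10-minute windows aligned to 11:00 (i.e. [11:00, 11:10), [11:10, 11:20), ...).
3

To find the burst window:

1. Divide the log period into non-overlapping 10-minute windows starting at 11:00
2. Count DEBUG events in each window
3. Find the window with maximum count
4. Maximum events in a window: 3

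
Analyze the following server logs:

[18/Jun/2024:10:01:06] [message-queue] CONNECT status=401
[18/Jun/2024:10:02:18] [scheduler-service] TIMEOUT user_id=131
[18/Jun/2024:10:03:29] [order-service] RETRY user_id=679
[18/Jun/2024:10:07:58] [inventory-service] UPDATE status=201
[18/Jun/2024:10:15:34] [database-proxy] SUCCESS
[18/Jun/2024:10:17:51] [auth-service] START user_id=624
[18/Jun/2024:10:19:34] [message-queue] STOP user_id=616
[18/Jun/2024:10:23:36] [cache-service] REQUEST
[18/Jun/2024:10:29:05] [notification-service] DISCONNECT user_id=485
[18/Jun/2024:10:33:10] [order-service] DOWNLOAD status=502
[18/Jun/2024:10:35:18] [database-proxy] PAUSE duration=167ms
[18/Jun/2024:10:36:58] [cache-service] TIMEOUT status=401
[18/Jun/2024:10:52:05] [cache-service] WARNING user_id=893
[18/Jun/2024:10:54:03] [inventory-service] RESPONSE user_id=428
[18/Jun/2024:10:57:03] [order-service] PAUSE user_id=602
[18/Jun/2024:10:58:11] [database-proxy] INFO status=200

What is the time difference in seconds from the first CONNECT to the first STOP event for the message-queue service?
1108

To find the time between events:

1. Locate the first CONNECT event for message-queue: 18/Jun/2024:10:01:06
2. Locate the first STOP event for message-queue: 18/Jun/2024:10:19:34
3. Calculate the difference: 18/Jun/2024:10:19:34 - 18/Jun/2024:10:01:06 = 1108 seconds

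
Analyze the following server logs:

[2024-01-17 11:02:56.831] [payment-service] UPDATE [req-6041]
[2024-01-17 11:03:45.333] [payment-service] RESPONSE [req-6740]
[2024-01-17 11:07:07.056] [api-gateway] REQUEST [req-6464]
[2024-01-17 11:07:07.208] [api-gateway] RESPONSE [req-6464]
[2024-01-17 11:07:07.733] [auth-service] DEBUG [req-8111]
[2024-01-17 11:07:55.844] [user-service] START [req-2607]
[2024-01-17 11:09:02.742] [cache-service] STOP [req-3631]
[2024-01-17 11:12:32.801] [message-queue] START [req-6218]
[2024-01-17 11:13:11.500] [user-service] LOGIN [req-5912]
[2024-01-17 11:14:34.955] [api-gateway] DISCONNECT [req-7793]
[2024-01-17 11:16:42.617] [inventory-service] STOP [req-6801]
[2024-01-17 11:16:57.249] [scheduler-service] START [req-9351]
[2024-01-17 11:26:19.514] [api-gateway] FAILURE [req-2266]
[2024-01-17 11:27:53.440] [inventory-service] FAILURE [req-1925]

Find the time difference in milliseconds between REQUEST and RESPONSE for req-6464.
152

To calculate latency:

1. Find REQUEST with id req-6464: 2024-01-17 11:07:07.056
2. Find RESPONSE with id req-6464: 2024-01-17 11:07:07.208
3. Latency: 2024-01-17 11:07:07.208 - 2024-01-17 11:07:07.056 = 152ms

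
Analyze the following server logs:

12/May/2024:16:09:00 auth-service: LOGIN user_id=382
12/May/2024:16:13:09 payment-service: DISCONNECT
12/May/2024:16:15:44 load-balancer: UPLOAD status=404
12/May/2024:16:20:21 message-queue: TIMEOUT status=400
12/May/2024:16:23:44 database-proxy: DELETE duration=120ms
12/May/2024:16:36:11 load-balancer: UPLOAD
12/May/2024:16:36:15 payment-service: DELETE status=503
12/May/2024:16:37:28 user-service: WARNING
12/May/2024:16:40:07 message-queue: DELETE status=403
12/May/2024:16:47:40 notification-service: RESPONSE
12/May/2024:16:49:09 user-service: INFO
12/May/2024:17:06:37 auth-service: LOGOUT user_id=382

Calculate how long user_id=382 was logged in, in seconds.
3457

To calculate session duration:

1. Find LOGIN event for user_id=382: 12/May/2024:16:09:00
2. Find LOGOUT event for user_id=382: 12/May/2024:17:06:37
3. Session duration: 12/May/2024:17:06:37 - 12/May/2024:16:09:00 = 3457 seconds (57 minutes)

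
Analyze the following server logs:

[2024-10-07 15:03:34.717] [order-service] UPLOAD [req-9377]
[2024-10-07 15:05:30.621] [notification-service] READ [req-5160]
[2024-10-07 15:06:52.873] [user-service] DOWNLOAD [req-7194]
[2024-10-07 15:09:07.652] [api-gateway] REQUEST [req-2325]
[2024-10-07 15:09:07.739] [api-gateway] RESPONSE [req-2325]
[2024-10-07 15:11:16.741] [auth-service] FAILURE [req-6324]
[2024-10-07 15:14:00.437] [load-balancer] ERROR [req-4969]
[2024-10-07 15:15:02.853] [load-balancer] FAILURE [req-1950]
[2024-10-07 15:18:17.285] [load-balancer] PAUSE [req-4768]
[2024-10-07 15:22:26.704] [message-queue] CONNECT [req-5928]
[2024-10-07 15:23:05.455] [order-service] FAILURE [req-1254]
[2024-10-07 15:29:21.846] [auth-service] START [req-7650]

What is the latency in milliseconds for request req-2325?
87

To calculate latency:

1. Find REQUEST with id req-2325: 2024-10-07 15:09:07.652
2. Find RESPONSE with id req-2325: 2024-10-07 15:09:07.739
3. Latency: 2024-10-07 15:09:07.739 - 2024-10-07 15:09:07.652 = 87ms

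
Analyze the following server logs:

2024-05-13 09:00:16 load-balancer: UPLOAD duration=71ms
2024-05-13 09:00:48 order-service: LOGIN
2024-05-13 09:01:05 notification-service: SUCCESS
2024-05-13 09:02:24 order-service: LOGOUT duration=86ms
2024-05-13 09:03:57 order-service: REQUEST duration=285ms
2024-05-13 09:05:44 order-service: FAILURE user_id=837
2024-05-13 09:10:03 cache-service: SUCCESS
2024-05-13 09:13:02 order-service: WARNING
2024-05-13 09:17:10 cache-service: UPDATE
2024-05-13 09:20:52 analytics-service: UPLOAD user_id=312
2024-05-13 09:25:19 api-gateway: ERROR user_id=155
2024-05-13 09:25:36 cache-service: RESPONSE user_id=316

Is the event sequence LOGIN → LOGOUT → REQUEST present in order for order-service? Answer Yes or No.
Yes

To verify sequence order:

1. Find all events in sequence LOGIN → LOGOUT → REQUEST for order-service
2. Extract their timestamps
3. Check if timestamps are in ascending order
4. Result: Yes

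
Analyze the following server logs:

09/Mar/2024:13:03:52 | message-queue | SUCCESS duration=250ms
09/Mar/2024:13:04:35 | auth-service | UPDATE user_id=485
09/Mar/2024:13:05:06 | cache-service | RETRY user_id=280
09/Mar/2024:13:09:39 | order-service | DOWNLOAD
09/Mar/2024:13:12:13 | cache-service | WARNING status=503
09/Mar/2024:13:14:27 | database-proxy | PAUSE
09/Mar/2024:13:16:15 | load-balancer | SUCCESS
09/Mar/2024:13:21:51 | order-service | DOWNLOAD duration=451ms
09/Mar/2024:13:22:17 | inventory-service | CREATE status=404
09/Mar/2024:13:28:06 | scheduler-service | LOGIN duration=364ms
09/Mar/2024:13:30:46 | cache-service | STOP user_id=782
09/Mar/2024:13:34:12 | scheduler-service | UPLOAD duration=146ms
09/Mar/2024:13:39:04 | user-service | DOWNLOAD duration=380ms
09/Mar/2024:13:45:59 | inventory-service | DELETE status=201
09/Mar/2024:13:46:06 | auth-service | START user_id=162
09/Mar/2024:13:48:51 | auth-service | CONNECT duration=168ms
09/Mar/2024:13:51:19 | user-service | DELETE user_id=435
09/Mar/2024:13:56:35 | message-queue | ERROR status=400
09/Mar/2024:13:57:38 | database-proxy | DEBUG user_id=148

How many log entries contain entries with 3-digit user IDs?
6

To find matching entries:

1. Pattern to match: entries with 3-digit user IDs
2. Scan each log entry for the pattern
3. Count matches: 6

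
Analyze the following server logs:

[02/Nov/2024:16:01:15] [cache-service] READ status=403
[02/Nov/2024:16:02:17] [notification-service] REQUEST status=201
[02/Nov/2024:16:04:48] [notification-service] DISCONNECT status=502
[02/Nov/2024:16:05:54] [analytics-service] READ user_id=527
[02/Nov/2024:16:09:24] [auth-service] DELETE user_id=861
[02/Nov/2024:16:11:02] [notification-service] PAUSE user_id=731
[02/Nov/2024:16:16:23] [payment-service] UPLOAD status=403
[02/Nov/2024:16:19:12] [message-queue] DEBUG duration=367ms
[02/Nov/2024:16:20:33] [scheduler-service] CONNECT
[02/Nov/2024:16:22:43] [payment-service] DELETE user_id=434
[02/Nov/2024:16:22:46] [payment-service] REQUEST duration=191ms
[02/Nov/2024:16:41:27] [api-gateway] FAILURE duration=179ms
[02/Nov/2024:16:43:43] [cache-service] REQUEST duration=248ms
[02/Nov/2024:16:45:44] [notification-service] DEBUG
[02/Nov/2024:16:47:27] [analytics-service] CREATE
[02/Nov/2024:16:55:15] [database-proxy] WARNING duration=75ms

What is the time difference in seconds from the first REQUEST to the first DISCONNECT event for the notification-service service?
151

To find the time between events:

1. Locate the first REQUEST event for notification-service: 02/Nov/2024:16:02:17
2. Locate the first DISCONNECT event for notification-service: 02/Nov/2024:16:04:48
3. Calculate the difference: 02/Nov/2024:16:04:48 - 02/Nov/2024:16:02:17 = 151 seconds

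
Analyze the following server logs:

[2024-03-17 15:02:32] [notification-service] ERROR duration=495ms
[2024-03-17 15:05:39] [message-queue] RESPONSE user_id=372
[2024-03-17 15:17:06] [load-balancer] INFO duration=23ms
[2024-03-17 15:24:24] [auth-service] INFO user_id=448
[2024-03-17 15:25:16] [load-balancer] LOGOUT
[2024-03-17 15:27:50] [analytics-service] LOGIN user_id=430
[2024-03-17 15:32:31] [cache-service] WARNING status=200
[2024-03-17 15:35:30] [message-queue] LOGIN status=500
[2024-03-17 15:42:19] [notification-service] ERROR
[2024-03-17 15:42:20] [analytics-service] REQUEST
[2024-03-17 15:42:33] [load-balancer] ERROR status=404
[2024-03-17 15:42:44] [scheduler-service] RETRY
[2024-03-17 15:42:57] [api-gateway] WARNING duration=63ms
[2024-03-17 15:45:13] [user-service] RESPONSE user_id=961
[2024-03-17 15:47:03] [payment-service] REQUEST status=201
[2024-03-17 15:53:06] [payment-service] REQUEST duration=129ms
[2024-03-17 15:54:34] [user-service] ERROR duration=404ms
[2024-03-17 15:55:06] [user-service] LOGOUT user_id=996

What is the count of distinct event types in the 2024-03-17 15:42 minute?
4

To count unique event types:

1. Filter events in the minute starting at 2024-03-17 15:42
2. Extract event types from matching entries
3. Count unique types: 4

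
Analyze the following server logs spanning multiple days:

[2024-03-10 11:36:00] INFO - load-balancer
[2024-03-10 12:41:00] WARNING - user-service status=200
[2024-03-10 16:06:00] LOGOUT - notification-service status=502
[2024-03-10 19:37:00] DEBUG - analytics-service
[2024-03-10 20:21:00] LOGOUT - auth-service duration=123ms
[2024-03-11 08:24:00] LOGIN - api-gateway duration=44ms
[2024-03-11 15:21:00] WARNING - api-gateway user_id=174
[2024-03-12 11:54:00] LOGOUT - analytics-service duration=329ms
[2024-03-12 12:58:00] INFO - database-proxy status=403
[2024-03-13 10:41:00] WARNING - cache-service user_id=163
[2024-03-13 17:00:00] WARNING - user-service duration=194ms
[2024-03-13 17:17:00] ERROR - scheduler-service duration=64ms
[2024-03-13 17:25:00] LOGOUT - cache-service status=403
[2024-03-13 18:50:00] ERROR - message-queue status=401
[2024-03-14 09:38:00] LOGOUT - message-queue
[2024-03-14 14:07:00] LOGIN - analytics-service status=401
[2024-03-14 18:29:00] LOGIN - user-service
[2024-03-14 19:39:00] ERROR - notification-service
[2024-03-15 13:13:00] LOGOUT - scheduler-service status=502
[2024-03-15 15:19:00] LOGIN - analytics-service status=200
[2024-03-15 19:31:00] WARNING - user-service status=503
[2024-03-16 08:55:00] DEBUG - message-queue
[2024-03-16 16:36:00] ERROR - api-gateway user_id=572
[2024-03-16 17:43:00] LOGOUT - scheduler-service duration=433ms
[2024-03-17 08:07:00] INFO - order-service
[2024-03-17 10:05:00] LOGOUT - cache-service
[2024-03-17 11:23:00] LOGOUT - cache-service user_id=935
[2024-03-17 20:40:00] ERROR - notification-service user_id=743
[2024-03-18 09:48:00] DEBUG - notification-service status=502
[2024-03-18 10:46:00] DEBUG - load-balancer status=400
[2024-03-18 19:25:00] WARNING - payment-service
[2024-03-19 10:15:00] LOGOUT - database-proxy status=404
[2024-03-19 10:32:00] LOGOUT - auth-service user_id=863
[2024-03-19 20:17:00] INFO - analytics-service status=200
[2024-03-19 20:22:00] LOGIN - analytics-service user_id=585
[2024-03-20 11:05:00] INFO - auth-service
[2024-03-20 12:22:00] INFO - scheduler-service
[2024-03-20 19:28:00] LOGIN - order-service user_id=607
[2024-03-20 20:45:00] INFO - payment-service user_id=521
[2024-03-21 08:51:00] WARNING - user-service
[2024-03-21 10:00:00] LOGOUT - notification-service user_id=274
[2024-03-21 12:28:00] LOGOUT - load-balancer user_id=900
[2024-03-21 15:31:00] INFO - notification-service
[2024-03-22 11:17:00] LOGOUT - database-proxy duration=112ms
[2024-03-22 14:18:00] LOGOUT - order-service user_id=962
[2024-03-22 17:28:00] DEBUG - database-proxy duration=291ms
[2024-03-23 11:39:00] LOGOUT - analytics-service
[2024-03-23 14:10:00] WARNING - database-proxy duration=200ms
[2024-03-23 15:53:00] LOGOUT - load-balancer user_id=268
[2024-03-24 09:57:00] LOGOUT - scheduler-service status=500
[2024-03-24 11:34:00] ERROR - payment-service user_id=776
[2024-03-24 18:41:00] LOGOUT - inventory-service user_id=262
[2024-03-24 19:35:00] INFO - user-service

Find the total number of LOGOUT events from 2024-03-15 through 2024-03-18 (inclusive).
4

To filter by date range:

1. Date range: 2024-03-15 through 2024-03-18, both dates inclusive
2. Filter for LOGOUT events whose date falls in this range
3. Count matching events: 4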